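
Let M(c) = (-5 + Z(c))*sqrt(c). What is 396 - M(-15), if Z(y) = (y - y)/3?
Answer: 396 + 5*I*sqrt(15) ≈ 396.0 + 19.365*I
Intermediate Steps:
Z(y) = 0 (Z(y) = 0*(1/3) = 0)
M(c) = -5*sqrt(c) (M(c) = (-5 + 0)*sqrt(c) = -5*sqrt(c))
396 - M(-15) = 396 - (-5)*sqrt(-15) = 396 - (-5)*I*sqrt(15) = 396 + 5*I*sqrt(15)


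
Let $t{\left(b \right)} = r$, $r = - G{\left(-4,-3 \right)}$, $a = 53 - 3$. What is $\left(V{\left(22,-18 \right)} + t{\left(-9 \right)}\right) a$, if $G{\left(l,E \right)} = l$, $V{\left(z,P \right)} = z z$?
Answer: $24400$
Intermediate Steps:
$V{\left(z,P \right)} = z^{2}$
$a = 50$
$r = 4$ ($r = \left(-1\right) \left(-4\right) = 4$)
$t{\left(b \right)} = 4$
$\left(V{\left(22,-18 \right)} + t{\left(-9 \right)}\right) a = \left(22^{2} + 4\right) 50 = \left(484 + 4\right) 50 = 488 \cdot 50 = 24400$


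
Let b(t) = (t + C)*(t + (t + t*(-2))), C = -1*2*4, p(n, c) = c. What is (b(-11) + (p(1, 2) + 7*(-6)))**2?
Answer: 1600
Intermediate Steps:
C = -8 (C = -2*4 = -8)
b(t) = 0 (b(t) = (t - 8)*(t + (t + t*(-2))) = (-8 + t)*(t + (t - 2*t)) = (-8 + t)*(t - t) = (-8 + t)*0 = 0)
(b(-11) + (p(1, 2) + 7*(-6)))**2 = (0 + (2 + 7*(-6)))**2 = (0 + (2 - 42))**2 = (0 - 40)**2 = (-40)**2 = 1600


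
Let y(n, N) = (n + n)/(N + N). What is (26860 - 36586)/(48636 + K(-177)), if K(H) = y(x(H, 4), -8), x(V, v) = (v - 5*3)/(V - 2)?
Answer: -13927632/69646741 ≈ -0.19998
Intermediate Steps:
x(V, v) = (-15 + v)/(-2 + V) (x(V, v) = (v - 15)/(-2 + V) = (-15 + v)/(-2 + V))
y(n, N) = n/N (y(n, N) = (2*n)/((2*N)) = (2*n)*(1/(2*N)) = n/N)
K(H) = 11/(8*(-2 + H)) (K(H) = ((-15 + 4)/(-2 + H))/(-8) = (-11/(-2 + H))*(-⅛) = -11/(-2 + H)*(-⅛) = 11/(8*(-2 + H)))
(26860 - 36586)/(48636 + K(-177)) = (26860 - 36586)/(48636 + 11/(8*(-2 - 177))) = -9726/(48636 + (11/8)/(-179)) = -9726/(48636 + (11/8)*(-1/179)) = -9726/(48636 - 11/1432) = -9726/69646741/1432 = -9726*1432/69646741 = -13927632/69646741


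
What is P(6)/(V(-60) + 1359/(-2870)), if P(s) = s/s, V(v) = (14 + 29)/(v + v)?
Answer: -34440/28649 ≈ -1.2021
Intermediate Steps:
V(v) = 43/(2*v) (V(v) = 43/((2*v)) = 43*(1/(2*v)) = 43/(2*v))
P(s) = 1
P(6)/(V(-60) + 1359/(-2870)) = 1/((43/2)/(-60) + 1359/(-2870)) = 1/((43/2)*(-1/60) + 1359*(-1/2870)) = 1/(-43/120 - 1359/2870) = 1/(-28649/34440) = -34440/28649*1 = -34440/28649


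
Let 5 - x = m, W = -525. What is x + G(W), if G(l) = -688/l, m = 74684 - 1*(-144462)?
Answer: -115048337/525 ≈ -2.1914e+5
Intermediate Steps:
m = 219146 (m = 74684 + 144462 = 219146)
x = -219141 (x = 5 - 1*219146 = 5 - 219146 = -219141)
x + G(W) = -219141 - 688/(-525) = -219141 - 688*(-1/525) = -219141 + 688/525 = -115048337/525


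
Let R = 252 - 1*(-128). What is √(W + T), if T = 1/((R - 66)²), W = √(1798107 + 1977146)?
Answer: √(1 + 98596*√3775253)/314 ≈ 44.079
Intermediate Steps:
R = 380 (R = 252 + 128 = 380)
W = √3775253 ≈ 1943.0
T = 1/98596 (T = 1/((380 - 66)²) = 1/(314²) = 1/98596 ≈ 1.0142e-5)
√(W + T) = √(√3775253 + 1/98596) = √(1/98596 + √3775253)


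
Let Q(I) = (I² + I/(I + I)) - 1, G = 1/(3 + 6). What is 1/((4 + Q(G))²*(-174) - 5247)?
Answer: -4374/32339447 ≈ -0.00013525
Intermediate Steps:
G = ⅑ (G = 1/9 = ⅑ ≈ 0.11111)
Q(I) = -½ + I² (Q(I) = (I² + I/((2*I))) - 1 = (I² + (1/(2*I))*I) - 1 = (I² + ½) - 1 = (½ + I²) - 1 = -½ + I²)
1/((4 + Q(G))²*(-174) - 5247) = 1/((4 + (-½ + (⅑)²))²*(-174) - 5247) = 1/((4 + (-½ + 1/81))²*(-174) - 5247) = 1/((4 - 79/162)²*(-174) - 5247) = 1/((569/162)²*(-174) - 5247) = 1/((323761/26244)*(-174) - 5247) = 1/(-9389069/4374 - 5247) = 1/(-32339447/4374) = -4374/32339447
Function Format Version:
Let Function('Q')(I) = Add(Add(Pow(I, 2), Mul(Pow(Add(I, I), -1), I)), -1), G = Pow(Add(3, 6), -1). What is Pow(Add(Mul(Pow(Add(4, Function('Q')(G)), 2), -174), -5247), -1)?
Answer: Rational(-4374, 32339447) ≈ -0.00013525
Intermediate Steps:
G = Rational(1, 9) (G = Pow(9, -1) = Rational(1, 9) ≈ 0.11111)
Function('Q')(I) = Add(Rational(-1, 2), Pow(I, 2)) (Function('Q')(I) = Add(Add(Pow(I, 2), Mul(Pow(Mul(2, I), -1), I)), -1) = Add(Add(Pow(I, 2), Mul(Mul(Rational(1, 2), Pow(I, -1)), I)), -1) = Add(Add(Pow(I, 2), Rational(1, 2)), -1) = Add(Add(Rational(1, 2), Pow(I, 2)), -1) = Add(Rational(-1, 2), Pow(I, 2)))
Pow(Add(Mul(Pow(Add(4, Function('Q')(G)), 2), -174), -5247), -1) = Pow(Add(Mul(Pow(Add(4, Add(Rational(-1, 2), Pow(Rational(1, 9), 2))), 2), -174), -5247), -1) = Pow(Add(Mul(Pow(Add(4, Add(Rational(-1, 2), Rational(1, 81))), 2), -174), -5247), -1) = Pow(Add(Mul(Pow(Add(4, Rational(-79, 162)), 2), -174), -5247), -1) = Pow(Add(Mul(Pow(Rational(569, 162), 2), -174), -5247), -1) = Pow(Add(Mul(Rational(323761, 26244), -174), -5247), -1) = Pow(Add(Rational(-9389069, 4374), -5247), -1) = Pow(Rational(-32339447, 4374), -1) = Rational(-4374, 32339447)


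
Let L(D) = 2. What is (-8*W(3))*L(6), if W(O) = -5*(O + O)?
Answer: 480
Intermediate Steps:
W(O) = -10*O
(-8*W(3))*L(6) = -(-80)*3*2 = -8*(-30)*2 = 240*2 = 480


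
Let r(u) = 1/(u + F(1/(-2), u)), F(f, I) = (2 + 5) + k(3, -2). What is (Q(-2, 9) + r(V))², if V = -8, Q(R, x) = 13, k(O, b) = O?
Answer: 729/4 ≈ 182.25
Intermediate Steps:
F(f, I) = 10 (F(f, I) = (2 + 5) + 3 = 7 + 3 = 10)
r(u) = 1/(10 + u) (r(u) = 1/(u + 10) = 1/(10 + u))
(Q(-2, 9) + r(V))² = (13 + 1/(10 - 8))² = (13 + 1/2)² = (13 + ½)² = (27/2)² = 729/4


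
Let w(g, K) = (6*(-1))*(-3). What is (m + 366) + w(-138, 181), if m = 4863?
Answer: 5247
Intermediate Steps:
w(g, K) = 18 (w(g, K) = -6*(-3) = 18)
(m + 366) + w(-138, 181) = (4863 + 366) + 18 = 5229 + 18 = 5247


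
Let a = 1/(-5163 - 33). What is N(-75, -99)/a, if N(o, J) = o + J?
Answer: 904104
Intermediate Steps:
N(o, J) = J + o
a = -1/5196 (a = 1/(-5196) = -1/5196 ≈ -0.00019246)
N(-75, -99)/a = (-99 - 75)/(-1/5196) = -174*(-5196) = 904104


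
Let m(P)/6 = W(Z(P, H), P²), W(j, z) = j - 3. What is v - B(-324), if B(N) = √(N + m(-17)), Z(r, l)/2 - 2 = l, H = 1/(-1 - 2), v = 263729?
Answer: 263729 - I*√322 ≈ 2.6373e+5 - 17.944*I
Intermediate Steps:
H = -⅓ (H = 1/(-3) = -⅓ ≈ -0.33333)
Z(r, l) = 4 + 2*l
W(j, z) = -3 + j
m(P) = 2 (m(P) = 6*(-3 + (4 + 2*(-⅓))) = 6*(-3 + (4 - ⅔)) = 6*(-3 + 10/3) = 6*(⅓) = 2)
B(N) = √(2 + N) (B(N) = √(N + 2) = √(2 + N))
v - B(-324) = 263729 - √(2 - 324) = 263729 - √(-322) = 263729 - I*√322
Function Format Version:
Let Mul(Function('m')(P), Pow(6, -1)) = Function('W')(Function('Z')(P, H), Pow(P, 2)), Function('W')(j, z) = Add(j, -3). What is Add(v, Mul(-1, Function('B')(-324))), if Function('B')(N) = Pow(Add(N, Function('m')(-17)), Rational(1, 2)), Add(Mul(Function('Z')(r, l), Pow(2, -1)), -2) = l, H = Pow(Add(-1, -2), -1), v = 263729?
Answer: Add(263729, Mul(-1, I, Pow(322, Rational(1, 2)))) ≈ Add(2.6373e+5, Mul(-17.944, I))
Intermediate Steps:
H = Rational(-1, 3) (H = Pow(-3, -1) = Rational(-1, 3) ≈ -0.33333)
Function('Z')(r, l) = Add(4, Mul(2, l))
Function('W')(j, z) = Add(-3, j)
Function('m')(P) = 2 (Function('m')(P) = Mul(6, Add(-3, Add(4, Mul(2, Rational(-1, 3))))) = Mul(6, Add(-3, Add(4, Rational(-2, 3)))) = Mul(6, Add(-3, Rational(10, 3))) = Mul(6, Rational(1, 3)) = 2)
Function('B')(N) = Pow(Add(2, N), Rational(1, 2)) (Function('B')(N) = Pow(Add(N, 2), Rational(1, 2)) = Pow(Add(2, N), Rational(1, 2)))
Add(v, Mul(-1, Function('B')(-324))) = Add(263729, Mul(-1, Pow(Add(2, -324), Rational(1, 2)))) = Add(263729, Mul(-1, Pow(-322, Rational(1, 2)))) = Add(263729, Mul(-1, Mul(I, Pow(322, Rational(1, 2))))) = Add(263729, Mul(-1, I, Pow(322, Rational(1, 2))))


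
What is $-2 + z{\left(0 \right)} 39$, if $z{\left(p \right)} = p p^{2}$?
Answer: $-2$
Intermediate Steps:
$z{\left(p \right)} = p^{3}$
$-2 + z{\left(0 \right)} 39 = -2 + 0^{3} \cdot 39 = -2 + 0 \cdot 39 = -2 + 0 = -2$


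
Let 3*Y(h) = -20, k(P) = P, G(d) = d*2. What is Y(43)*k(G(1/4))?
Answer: -10/3 ≈ -3.3333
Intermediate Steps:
G(d) = 2*d
Y(h) = -20/3 (Y(h) = (⅓)*(-20) = -20/3)
Y(43)*k(G(1/4)) = -40/(3*4) = -20/3*½ = -10/3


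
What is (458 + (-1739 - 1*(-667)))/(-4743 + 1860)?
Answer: 614/2883 ≈ 0.21297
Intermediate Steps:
(458 + (-1739 - 1*(-667)))/(-4743 + 1860) = (458 + (-1739 + 667))/(-2883) = (458 - 1072)*(-1/2883) = -614*(-1/2883) = 614/2883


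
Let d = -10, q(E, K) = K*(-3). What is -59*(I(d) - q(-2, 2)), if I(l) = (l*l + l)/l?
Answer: 177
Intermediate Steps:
q(E, K) = -3*K
I(l) = (l + l**2)/l (I(l) = (l**2 + l)/l = (l + l**2)/l)
-59*(I(d) - q(-2, 2)) = -59*((1 - 10) - (-3)*2) = -59*(-9 - 1*(-6)) = -59*(-9 + 6) = -59*(-3) = 177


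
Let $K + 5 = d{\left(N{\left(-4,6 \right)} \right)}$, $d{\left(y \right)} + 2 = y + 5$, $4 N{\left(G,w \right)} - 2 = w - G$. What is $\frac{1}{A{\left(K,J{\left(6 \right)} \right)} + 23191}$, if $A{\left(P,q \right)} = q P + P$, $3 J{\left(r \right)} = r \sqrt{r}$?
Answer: $\frac{2899}{67233605} - \frac{\sqrt{6}}{268934420} \approx 4.3109 \cdot 10^{-5}$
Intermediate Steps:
$J{\left(r \right)} = \frac{r^{\frac{3}{2}}}{3}$ ($J{\left(r \right)} = \frac{r \sqrt{r}}{3} = \frac{r^{\frac{3}{2}}}{3}$)
$N{\left(G,w \right)} = \frac{1}{2} - \frac{G}{4} + \frac{w}{4}$ ($N{\left(G,w \right)} = \frac{1}{2} + \frac{w - G}{4} = \frac{1}{2} - \left(- \frac{w}{4} + \frac{G}{4}\right) = \frac{1}{2} - \frac{G}{4} + \frac{w}{4}$)
$d{\left(y \right)} = 3 + y$ ($d{\left(y \right)} = -2 + \left(y + 5\right) = -2 + \left(5 + y\right) = 3 + y$)
$K = 1$ ($K = -5 + \left(3 + \left(\frac{1}{2} - -1 + \frac{1}{4} \cdot 6\right)\right) = -5 + \left(3 + \left(\frac{1}{2} + 1 + \frac{3}{2}\right)\right) = -5 + \left(3 + 3\right) = -5 + 6 = 1$)
$A{\left(P,q \right)} = P + P q$ ($A{\left(P,q \right)} = P q + P = P + P q$)
$\frac{1}{A{\left(K,J{\left(6 \right)} \right)} + 23191} = \frac{1}{1 \left(1 + \frac{6^{\frac{3}{2}}}{3}\right) + 23191} = \frac{1}{1 \left(1 + \frac{6 \sqrt{6}}{3}\right) + 23191} = \frac{1}{1 \left(1 + 2 \sqrt{6}\right) + 23191} = \frac{1}{\left(1 + 2 \sqrt{6}\right) + 23191} = \frac{1}{23192 + 2 \sqrt{6}}$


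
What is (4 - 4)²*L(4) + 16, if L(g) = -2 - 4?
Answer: 16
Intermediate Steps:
L(g) = -6
(4 - 4)²*L(4) + 16 = (4 - 4)²*(-6) + 16 = 0²*(-6) + 16 = 0*(-6) + 16 = 0 + 16 = 16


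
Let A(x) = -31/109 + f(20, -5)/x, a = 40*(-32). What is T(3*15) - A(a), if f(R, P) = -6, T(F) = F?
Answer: 3158713/69760 ≈ 45.280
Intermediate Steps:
a = -1280
A(x) = -31/109 - 6/x
T(3*15) - A(a) = 3*15 - (-31/109 - 6/(-1280)) = 45 - (-31/109 - 6*(-1/1280)) = 45 - (-31/109 + 3/640) = 45 - 1*(-19513/69760) = 45 + 19513/69760 = 3158713/69760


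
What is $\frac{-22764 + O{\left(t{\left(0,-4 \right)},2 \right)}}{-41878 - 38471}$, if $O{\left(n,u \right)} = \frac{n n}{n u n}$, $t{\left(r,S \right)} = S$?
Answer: $\frac{45527}{160698} \approx 0.28331$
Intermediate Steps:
$O{\left(n,u \right)} = \frac{1}{u}$ ($O{\left(n,u \right)} = \frac{n^{2}}{u n^{2}} = n^{2} \frac{1}{n^{2} u} = \frac{1}{u}$)
$\frac{-22764 + O{\left(t{\left(0,-4 \right)},2 \right)}}{-41878 - 38471} = \frac{-22764 + \frac{1}{2}}{-41878 - 38471} = \frac{-22764 + \frac{1}{2}}{-80349} = \left(- \frac{45527}{2}\right) \left(- \frac{1}{80349}\right) = \frac{45527}{160698}$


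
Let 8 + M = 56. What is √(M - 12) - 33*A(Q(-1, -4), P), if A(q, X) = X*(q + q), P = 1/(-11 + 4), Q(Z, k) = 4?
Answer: 306/7 ≈ 43.714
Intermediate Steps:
M = 48 (M = -8 + 56 = 48)
P = -⅐ (P = 1/(-7) = -⅐ ≈ -0.14286)
A(q, X) = 2*X*q (A(q, X) = X*(2*q) = 2*X*q)
√(M - 12) - 33*A(Q(-1, -4), P) = √(48 - 12) - 66*(-1)*4/7 = √36 - 33*(-8/7) = 6 + 264/7 = 306/7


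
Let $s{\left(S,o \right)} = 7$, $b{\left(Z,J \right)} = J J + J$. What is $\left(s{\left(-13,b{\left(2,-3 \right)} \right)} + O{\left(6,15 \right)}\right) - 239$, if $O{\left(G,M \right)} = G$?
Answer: $-226$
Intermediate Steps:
$b{\left(Z,J \right)} = J + J^{2}$ ($b{\left(Z,J \right)} = J^{2} + J = J + J^{2}$)
$\left(s{\left(-13,b{\left(2,-3 \right)} \right)} + O{\left(6,15 \right)}\right) - 239 = \left(7 + 6\right) - 239 = 13 - 239 = -226$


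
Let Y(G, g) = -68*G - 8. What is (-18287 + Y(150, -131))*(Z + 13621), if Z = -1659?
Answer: -340857190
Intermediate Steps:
Y(G, g) = -8 - 68*G
(-18287 + Y(150, -131))*(Z + 13621) = (-18287 + (-8 - 68*150))*(-1659 + 13621) = (-18287 + (-8 - 10200))*11962 = (-18287 - 10208)*11962 = -28495*11962 = -340857190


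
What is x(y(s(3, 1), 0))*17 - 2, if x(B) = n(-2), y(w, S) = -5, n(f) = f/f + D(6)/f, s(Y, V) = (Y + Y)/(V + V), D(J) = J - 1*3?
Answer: -21/2 ≈ -10.500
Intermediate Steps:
D(J) = -3 + J (D(J) = J - 3 = -3 + J)
s(Y, V) = Y/V (s(Y, V) = (2*Y)/((2*V)) = (2*Y)*(1/(2*V)) = Y/V)
n(f) = 1 + 3/f (n(f) = f/f + (-3 + 6)/f = 1 + 3/f)
x(B) = -½ (x(B) = (3 - 2)/(-2) = -½*1 = -½)
x(y(s(3, 1), 0))*17 - 2 = -½*17 - 2 = -17/2 - 2 = -21/2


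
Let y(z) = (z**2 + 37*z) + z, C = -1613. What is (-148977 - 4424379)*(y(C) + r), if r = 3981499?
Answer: -29827308924744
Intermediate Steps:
y(z) = z**2 + 38*z
(-148977 - 4424379)*(y(C) + r) = (-148977 - 4424379)*(-1613*(38 - 1613) + 3981499) = -4573356*(-1613*(-1575) + 3981499) = -4573356*(2540475 + 3981499) = -4573356*6521974 = -29827308924744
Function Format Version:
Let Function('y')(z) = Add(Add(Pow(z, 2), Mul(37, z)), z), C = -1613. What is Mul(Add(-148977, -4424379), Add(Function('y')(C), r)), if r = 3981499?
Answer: -29827308924744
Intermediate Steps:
Function('y')(z) = Add(Pow(z, 2), Mul(38, z))
Mul(Add(-148977, -4424379), Add(Function('y')(C), r)) = Mul(Add(-148977, -4424379), Add(Mul(-1613, Add(38, -1613)), 3981499)) = Mul(-4573356, Add(Mul(-1613, -1575), 3981499)) = Mul(-4573356, Add(2540475, 3981499)) = Mul(-4573356, 6521974) = -29827308924744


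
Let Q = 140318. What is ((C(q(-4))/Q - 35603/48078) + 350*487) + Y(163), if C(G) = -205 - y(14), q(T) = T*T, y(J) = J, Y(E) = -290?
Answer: 286982470954451/1686552201 ≈ 1.7016e+5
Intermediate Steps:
q(T) = T**2
C(G) = -219 (C(G) = -205 - 1*14 = -205 - 14 = -219)
((C(q(-4))/Q - 35603/48078) + 350*487) + Y(163) = ((-219/140318 - 35603/48078) + 350*487) - 290 = ((-219*1/140318 - 35603*1/48078) + 170450) - 290 = ((-219/140318 - 35603/48078) + 170450) - 290 = (-1251567709/1686552201 + 170450) - 290 = 287471571092741/1686552201 - 290 = 286982470954451/1686552201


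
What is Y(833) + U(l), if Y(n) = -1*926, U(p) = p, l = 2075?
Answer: 1149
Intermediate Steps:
Y(n) = -926
Y(833) + U(l) = -926 + 2075 = 1149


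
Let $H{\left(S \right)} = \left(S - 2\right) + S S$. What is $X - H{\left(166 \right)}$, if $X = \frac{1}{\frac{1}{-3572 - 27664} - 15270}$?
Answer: $- \frac{13221711577356}{476973721} \approx -27720.0$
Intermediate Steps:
$X = - \frac{31236}{476973721}$ ($X = \frac{1}{\frac{1}{-31236} - 15270} = \frac{1}{- \frac{1}{31236} - 15270} = \frac{1}{- \frac{476973721}{31236}} = - \frac{31236}{476973721} \approx -6.5488 \cdot 10^{-5}$)
$H{\left(S \right)} = -2 + S + S^{2}$ ($H{\left(S \right)} = \left(-2 + S\right) + S^{2} = -2 + S + S^{2}$)
$X - H{\left(166 \right)} = - \frac{31236}{476973721} - \left(-2 + 166 + 166^{2}\right) = - \frac{31236}{476973721} - \left(-2 + 166 + 27556\right) = - \frac{31236}{476973721} - 27720 = - \frac{13221711577356}{476973721}$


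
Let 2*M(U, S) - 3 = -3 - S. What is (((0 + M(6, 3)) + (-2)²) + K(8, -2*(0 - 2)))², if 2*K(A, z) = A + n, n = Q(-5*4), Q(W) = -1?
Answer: 36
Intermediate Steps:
n = -1
M(U, S) = -S/2 (M(U, S) = 3/2 + (-3 - S)/2 = 3/2 + (-3/2 - S/2) = -S/2)
K(A, z) = -½ + A/2 (K(A, z) = (A - 1)/2 = (-1 + A)/2 = -½ + A/2)
(((0 + M(6, 3)) + (-2)²) + K(8, -2*(0 - 2)))² = (((0 - ½*3) + (-2)²) + (-½ + (½)*8))² = (((0 - 3/2) + 4) + (-½ + 4))² = ((-3/2 + 4) + 7/2)² = (5/2 + 7/2)² = 6² = 36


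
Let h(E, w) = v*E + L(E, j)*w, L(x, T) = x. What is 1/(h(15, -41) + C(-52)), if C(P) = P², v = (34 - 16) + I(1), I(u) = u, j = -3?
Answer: 1/2374 ≈ 0.00042123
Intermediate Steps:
v = 19 (v = (34 - 16) + 1 = 18 + 1 = 19)
h(E, w) = 19*E + E*w
1/(h(15, -41) + C(-52)) = 1/(15*(19 - 41) + (-52)²) = 1/(15*(-22) + 2704) = 1/(-330 + 2704) = 1/2374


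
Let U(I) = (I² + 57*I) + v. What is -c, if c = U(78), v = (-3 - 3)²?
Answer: -10566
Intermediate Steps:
v = 36 (v = (-6)² = 36)
U(I) = 36 + I² + 57*I (U(I) = (I² + 57*I) + 36 = 36 + I² + 57*I)
c = 10566 (c = 36 + 78² + 57*78 = 36 + 6084 + 4446 = 10566)
-c = -1*10566 = -10566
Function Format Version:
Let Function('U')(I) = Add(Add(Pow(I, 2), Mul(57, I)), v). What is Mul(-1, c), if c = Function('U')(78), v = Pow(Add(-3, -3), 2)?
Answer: -10566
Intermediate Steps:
v = 36 (v = Pow(-6, 2) = 36)
Function('U')(I) = Add(36, Pow(I, 2), Mul(57, I)) (Function('U')(I) = Add(Add(Pow(I, 2), Mul(57, I)), 36) = Add(36, Pow(I, 2), Mul(57, I)))
c = 10566 (c = Add(36, Pow(78, 2), Mul(57, 78)) = Add(36, 6084, 4446) = 10566)
Mul(-1, c) = Mul(-1, 10566) = -10566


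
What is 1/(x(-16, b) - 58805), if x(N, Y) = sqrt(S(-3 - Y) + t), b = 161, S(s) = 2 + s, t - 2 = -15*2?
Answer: -619/36400297 - I*sqrt(190)/3458028215 ≈ -1.7005e-5 - 3.9861e-9*I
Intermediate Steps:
t = -28 (t = 2 - 15*2 = 2 - 30 = -28)
x(N, Y) = sqrt(-29 - Y) (x(N, Y) = sqrt((2 + (-3 - Y)) - 28) = sqrt((-1 - Y) - 28) = sqrt(-29 - Y))
1/(x(-16, b) - 58805) = 1/(sqrt(-29 - 1*161) - 58805) = 1/(sqrt(-29 - 161) - 58805) = 1/(sqrt(-190) - 58805) = 1/(I*sqrt(190) - 58805) = 1/(-58805 + I*sqrt(190))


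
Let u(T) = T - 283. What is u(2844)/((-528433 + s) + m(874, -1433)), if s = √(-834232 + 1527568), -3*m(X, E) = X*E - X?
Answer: -94467607/4081721195 - 5122*√173334/12245163585 ≈ -0.023318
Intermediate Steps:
m(X, E) = X/3 - E*X/3 (m(X, E) = -(X*E - X)/3 = -(E*X - X)/3 = -(-X + E*X)/3 = X/3 - E*X/3)
s = 2*√173334 (s = √693336 = 2*√173334 ≈ 832.67)
u(T) = -283 + T
u(2844)/((-528433 + s) + m(874, -1433)) = (-283 + 2844)/((-528433 + 2*√173334) + (⅓)*874*(1 - 1*(-1433))) = 2561/((-528433 + 2*√173334) + (⅓)*874*(1 + 1433)) = 2561/((-528433 + 2*√173334) + (⅓)*874*1434) = 2561/((-528433 + 2*√173334) + 417772) = 2561/(-110661 + 2*√173334)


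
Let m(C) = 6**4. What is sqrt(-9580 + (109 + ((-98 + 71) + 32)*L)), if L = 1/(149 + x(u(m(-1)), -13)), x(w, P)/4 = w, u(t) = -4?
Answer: I*sqrt(167531854)/133 ≈ 97.319*I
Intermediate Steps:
m(C) = 1296
x(w, P) = 4*w
L = 1/133 (L = 1/(149 + 4*(-4)) = 1/(149 - 16) = 1/133 ≈ 0.0075188)
sqrt(-9580 + (109 + ((-98 + 71) + 32)*L)) = sqrt(-9580 + (109 + ((-98 + 71) + 32)*(1/133))) = sqrt(-9580 + (109 + (-27 + 32)*(1/133))) = sqrt(-9580 + (109 + 5*(1/133))) = sqrt(-9580 + (109 + 5/133)) = sqrt(-9580 + 14502/133) = sqrt(-1259638/133) = I*sqrt(167531854)/133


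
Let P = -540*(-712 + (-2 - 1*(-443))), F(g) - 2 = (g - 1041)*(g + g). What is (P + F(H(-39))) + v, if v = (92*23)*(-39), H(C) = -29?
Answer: 125878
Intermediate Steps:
F(g) = 2 + 2*g*(-1041 + g) (F(g) = 2 + (g - 1041)*(g + g) = 2 + (-1041 + g)*(2*g) = 2 + 2*g*(-1041 + g))
v = -82524 (v = 2116*(-39) = -82524)
P = 146340 (P = -540*(-712 + (-2 + 443)) = -540*(-712 + 441) = -540*(-271) = 146340)
(P + F(H(-39))) + v = (146340 + (2 - 2082*(-29) + 2*(-29)²)) - 82524 = (146340 + (2 + 60378 + 2*841)) - 82524 = (146340 + (2 + 60378 + 1682)) - 82524 = (146340 + 62062) - 82524 = 208402 - 82524 = 125878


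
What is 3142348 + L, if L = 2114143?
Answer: 5256491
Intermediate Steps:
3142348 + L = 3142348 + 2114143 = 5256491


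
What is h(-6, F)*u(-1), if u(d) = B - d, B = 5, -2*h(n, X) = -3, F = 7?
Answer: 9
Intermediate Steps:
h(n, X) = 3/2 (h(n, X) = -1/2*(-3) = 3/2)
u(d) = 5 - d
h(-6, F)*u(-1) = 3*(5 - 1*(-1))/2 = 3*(5 + 1)/2 = (3/2)*6 = 9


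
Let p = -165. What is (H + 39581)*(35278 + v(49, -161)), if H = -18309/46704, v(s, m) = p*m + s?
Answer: 9534321873065/3892 ≈ 2.4497e+9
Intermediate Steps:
v(s, m) = s - 165*m (v(s, m) = -165*m + s = s - 165*m)
H = -6103/15568 (H = -18309*1/46704 = -6103/15568 ≈ -0.39202)
(H + 39581)*(35278 + v(49, -161)) = (-6103/15568 + 39581)*(35278 + (49 - 165*(-161))) = 616190905*(35278 + (49 + 26565))/15568 = 616190905*(35278 + 26614)/15568 = (616190905/15568)*61892 = 9534321873065/3892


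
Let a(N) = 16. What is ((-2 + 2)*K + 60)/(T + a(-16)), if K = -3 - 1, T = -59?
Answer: -60/43 ≈ -1.3953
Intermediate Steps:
K = -4
((-2 + 2)*K + 60)/(T + a(-16)) = ((-2 + 2)*(-4) + 60)/(-59 + 16) = (0*(-4) + 60)/(-43) = (0 + 60)*(-1/43) = 60*(-1/43) = -60/43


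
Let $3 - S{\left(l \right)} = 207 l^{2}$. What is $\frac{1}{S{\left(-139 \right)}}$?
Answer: $- \frac{1}{3999444} \approx -2.5003 \cdot 10^{-7}$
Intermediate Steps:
$S{\left(l \right)} = 3 - 207 l^{2}$
$\frac{1}{S{\left(-139 \right)}} = \frac{1}{3 - 207 \left(-139\right)^{2}} = \frac{1}{3 - 3999447} = \frac{1}{-3999444} = - \frac{1}{3999444}$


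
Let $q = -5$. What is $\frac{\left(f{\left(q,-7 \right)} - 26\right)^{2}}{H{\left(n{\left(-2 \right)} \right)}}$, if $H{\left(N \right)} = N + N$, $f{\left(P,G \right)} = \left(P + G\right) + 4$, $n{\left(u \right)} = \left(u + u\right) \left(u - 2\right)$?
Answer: $\frac{289}{8} \approx 36.125$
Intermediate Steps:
$n{\left(u \right)} = 2 u \left(-2 + u\right)$
$f{\left(P,G \right)} = 4 + G + P$ ($f{\left(P,G \right)} = \left(G + P\right) + 4 = 4 + G + P$)
$H{\left(N \right)} = 2 N$
$\frac{\left(f{\left(q,-7 \right)} - 26\right)^{2}}{H{\left(n{\left(-2 \right)} \right)}} = \frac{\left(\left(4 - 7 - 5\right) - 26\right)^{2}}{2 \cdot 2 \left(-2\right) \left(-2 - 2\right)} = \frac{\left(-8 - 26\right)^{2}}{2 \cdot 2 \left(-2\right) \left(-4\right)} = \frac{\left(-34\right)^{2}}{2 \cdot 16} = \frac{1156}{32} = 1156 \cdot \frac{1}{32} = \frac{289}{8}$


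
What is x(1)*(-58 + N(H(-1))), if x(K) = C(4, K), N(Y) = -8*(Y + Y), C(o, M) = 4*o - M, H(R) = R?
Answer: -630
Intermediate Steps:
C(o, M) = -M + 4*o
N(Y) = -16*Y
x(K) = 16 - K (x(K) = -K + 4*4 = -K + 16 = 16 - K)
x(1)*(-58 + N(H(-1))) = (16 - 1*1)*(-58 - 16*(-1)) = (16 - 1)*(-58 + 16) = 15*(-42) = -630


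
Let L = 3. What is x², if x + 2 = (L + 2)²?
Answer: 529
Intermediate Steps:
x = 23 (x = -2 + (3 + 2)² = -2 + 5² = -2 + 25 = 23)
x² = 23² = 529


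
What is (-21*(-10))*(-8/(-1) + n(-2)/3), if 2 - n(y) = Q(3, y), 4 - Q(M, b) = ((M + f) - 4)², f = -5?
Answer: 4060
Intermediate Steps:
Q(M, b) = 4 - (-9 + M)² (Q(M, b) = 4 - ((M - 5) - 4)² = 4 - ((-5 + M) - 4)² = 4 - (-9 + M)²)
n(y) = 34 (n(y) = 2 - (4 - (-9 + 3)²) = 2 - (4 - 1*(-6)²) = 2 - (4 - 1*36) = 2 - (4 - 36) = 2 - 1*(-32) = 2 + 32 = 34)
(-21*(-10))*(-8/(-1) + n(-2)/3) = (-21*(-10))*(-8/(-1) + 34/3) = 210*(-8*(-1) + 34*(⅓)) = 210*(8 + 34/3) = 210*(58/3) = 4060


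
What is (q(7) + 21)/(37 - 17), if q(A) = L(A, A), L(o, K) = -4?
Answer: 17/20 ≈ 0.85000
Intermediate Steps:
q(A) = -4
(q(7) + 21)/(37 - 17) = (-4 + 21)/(37 - 17) = 17/20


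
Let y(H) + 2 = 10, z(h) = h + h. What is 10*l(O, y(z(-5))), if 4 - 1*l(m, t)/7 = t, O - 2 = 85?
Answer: -280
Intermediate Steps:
O = 87 (O = 2 + 85 = 87)
z(h) = 2*h
y(H) = 8 (y(H) = -2 + 10 = 8)
l(m, t) = 28 - 7*t
10*l(O, y(z(-5))) = 10*(28 - 7*8) = 10*(28 - 56) = 10*(-28) = -280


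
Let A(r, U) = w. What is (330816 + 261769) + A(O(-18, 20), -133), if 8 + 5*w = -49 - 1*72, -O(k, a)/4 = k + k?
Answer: 2962796/5 ≈ 5.9256e+5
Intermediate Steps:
O(k, a) = -8*k (O(k, a) = -4*(k + k) = -8*k)
w = -129/5 (w = -8/5 + (-49 - 1*72)/5 = -8/5 + (-49 - 72)/5 = -8/5 + (⅕)*(-121) = -8/5 - 121/5 = -129/5 ≈ -25.800)
A(r, U) = -129/5
(330816 + 261769) + A(O(-18, 20), -133) = (330816 + 261769) - 129/5 = 592585 - 129/5 = 2962796/5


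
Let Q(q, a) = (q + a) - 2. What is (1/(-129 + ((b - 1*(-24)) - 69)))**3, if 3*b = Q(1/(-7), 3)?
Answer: -343/1798045696 ≈ -1.9076e-7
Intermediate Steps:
Q(q, a) = -2 + a + q (Q(q, a) = (a + q) - 2 = -2 + a + q)
b = 2/7 (b = (-2 + 3 + 1/(-7))/3 = (-2 + 3 - 1/7)/3 = (1/3)*(6/7) = 2/7 ≈ 0.28571)
(1/(-129 + ((b - 1*(-24)) - 69)))**3 = (1/(-129 + ((2/7 - 1*(-24)) - 69)))**3 = (1/(-129 + ((2/7 + 24) - 69)))**3 = (1/(-129 + (170/7 - 69)))**3 = (1/(-129 - 313/7))**3 = (1/(-1216/7))**3 = (-7/1216)**3 = -343/1798045696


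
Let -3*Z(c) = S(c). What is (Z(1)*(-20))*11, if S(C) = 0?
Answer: 0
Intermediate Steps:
Z(c) = 0 (Z(c) = -⅓*0 = 0)
(Z(1)*(-20))*11 = (0*(-20))*11 = 0*11 = 0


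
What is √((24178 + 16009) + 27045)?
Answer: 4*√4202 ≈ 259.29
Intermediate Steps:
√((24178 + 16009) + 27045) = √(40187 + 27045) = √67232 = 4*√4202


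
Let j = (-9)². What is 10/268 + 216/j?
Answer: 1087/402 ≈ 2.7040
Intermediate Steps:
j = 81
10/268 + 216/j = 10/268 + 216/81 = 10*(1/268) + 216*(1/81) = 5/134 + 8/3 = 1087/402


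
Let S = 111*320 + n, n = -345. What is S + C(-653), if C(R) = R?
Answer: 34522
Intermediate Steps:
S = 35175 (S = 111*320 - 345 = 35520 - 345 = 35175)
S + C(-653) = 35175 - 653 = 34522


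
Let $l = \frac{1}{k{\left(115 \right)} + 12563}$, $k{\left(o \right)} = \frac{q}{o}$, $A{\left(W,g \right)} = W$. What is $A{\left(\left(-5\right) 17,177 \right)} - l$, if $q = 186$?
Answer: $- \frac{122819250}{1444931} \approx -85.0$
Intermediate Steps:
$k{\left(o \right)} = \frac{186}{o}$
$l = \frac{115}{1444931}$ ($l = \frac{1}{\frac{186}{115} + 12563} = \frac{1}{\frac{1444931}{115}} = \frac{115}{1444931} \approx 7.9589 \cdot 10^{-5}$)
$A{\left(\left(-5\right) 17,177 \right)} - l = \left(-5\right) 17 - \frac{115}{1444931} = -85 - \frac{115}{1444931} = - \frac{122819250}{1444931}$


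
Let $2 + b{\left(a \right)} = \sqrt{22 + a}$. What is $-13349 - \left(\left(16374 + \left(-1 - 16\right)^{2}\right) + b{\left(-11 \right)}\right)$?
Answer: $-30010 - \sqrt{11} \approx -30013.0$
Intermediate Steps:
$b{\left(a \right)} = -2 + \sqrt{22 + a}$
$-13349 - \left(\left(16374 + \left(-1 - 16\right)^{2}\right) + b{\left(-11 \right)}\right) = -13349 - \left(\left(16374 + \left(-1 - 16\right)^{2}\right) - \left(2 - \sqrt{22 - 11}\right)\right) = -13349 - \left(\left(16374 + \left(-17\right)^{2}\right) - \left(2 - \sqrt{11}\right)\right) = -13349 - \left(\left(16374 + 289\right) - \left(2 - \sqrt{11}\right)\right) = -13349 - \left(16663 - \left(2 - \sqrt{11}\right)\right) = -13349 - \left(16661 + \sqrt{11}\right) = -30010 - \sqrt{11}$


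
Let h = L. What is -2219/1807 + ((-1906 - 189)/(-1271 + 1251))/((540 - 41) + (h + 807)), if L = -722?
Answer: -4426451/4221152 ≈ -1.0486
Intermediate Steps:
h = -722
-2219/1807 + ((-1906 - 189)/(-1271 + 1251))/((540 - 41) + (h + 807)) = -2219/1807 + ((-1906 - 189)/(-1271 + 1251))/((540 - 41) + (-722 + 807)) = -2219*1/1807 + (-2095/(-20))/(499 + 85) = -2219/1807 - 2095*(-1/20)/584 = -2219/1807 + (419/4)*(1/584) = -2219/1807 + 419/2336 = -4426451/4221152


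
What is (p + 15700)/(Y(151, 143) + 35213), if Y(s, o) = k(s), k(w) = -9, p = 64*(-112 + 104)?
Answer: 3797/8801 ≈ 0.43143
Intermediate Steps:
p = -512 (p = 64*(-8) = -512)
Y(s, o) = -9
(p + 15700)/(Y(151, 143) + 35213) = (-512 + 15700)/(-9 + 35213) = 15188/35204 = 15188*(1/35204) = 3797/8801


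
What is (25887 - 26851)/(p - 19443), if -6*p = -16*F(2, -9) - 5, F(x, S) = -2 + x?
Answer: 5784/116653 ≈ 0.049583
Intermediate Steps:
p = ⅚ (p = -(-16*(-2 + 2) - 5)/6 = -(-16*0 - 5)/6 = -(0 - 5)/6 = -⅙*(-5) = ⅚ ≈ 0.83333)
(25887 - 26851)/(p - 19443) = (25887 - 26851)/(⅚ - 19443) = -964/(-116653/6) = -964*(-6/116653) = 5784/116653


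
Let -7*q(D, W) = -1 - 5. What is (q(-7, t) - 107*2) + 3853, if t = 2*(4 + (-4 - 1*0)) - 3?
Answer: 25479/7 ≈ 3639.9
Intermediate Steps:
t = -3 (t = 2*(4 + (-4 + 0)) - 3 = 2*(4 - 4) - 3 = 2*0 - 3 = 0 - 3 = -3)
q(D, W) = 6/7 (q(D, W) = -(-1 - 5)/7 = -⅐*(-6) = 6/7)
(q(-7, t) - 107*2) + 3853 = (6/7 - 107*2) + 3853 = (6/7 - 214) + 3853 = -1492/7 + 3853 = 25479/7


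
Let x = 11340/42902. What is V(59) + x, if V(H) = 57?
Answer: 1228377/21451 ≈ 57.264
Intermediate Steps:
x = 5670/21451 (x = 11340*(1/42902) = 5670/21451 ≈ 0.26432)
V(59) + x = 57 + 5670/21451 = 1228377/21451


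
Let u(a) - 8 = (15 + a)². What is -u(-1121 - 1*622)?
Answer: -2985992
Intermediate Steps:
u(a) = 8 + (15 + a)²
-u(-1121 - 1*622) = -(8 + (15 + (-1121 - 1*622))²) = -(8 + (15 + (-1121 - 622))²) = -(8 + (15 - 1743)²) = -(8 + (-1728)²) = -(8 + 2985984) = -1*2985992 = -2985992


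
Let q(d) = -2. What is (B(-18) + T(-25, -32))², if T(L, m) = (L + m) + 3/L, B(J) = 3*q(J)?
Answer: 2490084/625 ≈ 3984.1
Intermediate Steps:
B(J) = -6 (B(J) = 3*(-2) = -6)
T(L, m) = L + m + 3/L
(B(-18) + T(-25, -32))² = (-6 + (-25 - 32 + 3/(-25)))² = (-6 + (-25 - 32 + 3*(-1/25)))² = (-6 + (-25 - 32 - 3/25))² = (-6 - 1428/25)² = (-1578/25)² = 2490084/625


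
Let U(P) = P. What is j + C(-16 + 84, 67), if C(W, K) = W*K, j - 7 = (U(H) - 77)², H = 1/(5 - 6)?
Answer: 10647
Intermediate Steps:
H = -1 (H = 1/(-1) = -1)
j = 6091 (j = 7 + (-1 - 77)² = 7 + (-78)² = 7 + 6084 = 6091)
C(W, K) = K*W
j + C(-16 + 84, 67) = 6091 + 67*(-16 + 84) = 6091 + 67*68 = 6091 + 4556 = 10647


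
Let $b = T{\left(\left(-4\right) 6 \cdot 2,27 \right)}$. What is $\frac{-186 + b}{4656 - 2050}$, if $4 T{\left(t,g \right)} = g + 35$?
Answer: $- \frac{341}{5212} \approx -0.065426$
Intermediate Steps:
$T{\left(t,g \right)} = \frac{35}{4} + \frac{g}{4}$ ($T{\left(t,g \right)} = \frac{g + 35}{4} = \frac{35 + g}{4} = \frac{35}{4} + \frac{g}{4}$)
$b = \frac{31}{2}$ ($b = \frac{35}{4} + \frac{1}{4} \cdot 27 = \frac{35}{4} + \frac{27}{4} = \frac{31}{2} \approx 15.5$)
$\frac{-186 + b}{4656 - 2050} = \frac{-186 + \frac{31}{2}}{4656 - 2050} = - \frac{341}{2 \cdot 2606} = \left(- \frac{341}{2}\right) \frac{1}{2606} = - \frac{341}{5212}$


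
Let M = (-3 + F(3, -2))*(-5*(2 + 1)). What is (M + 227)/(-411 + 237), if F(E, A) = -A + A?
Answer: -136/87 ≈ -1.5632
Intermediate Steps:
F(E, A) = 0
M = 45 (M = (-3 + 0)*(-5*(2 + 1)) = -(-15)*3 = -3*(-15) = 45)
(M + 227)/(-411 + 237) = (45 + 227)/(-411 + 237) = 272/(-174) = 272*(-1/174) = -136/87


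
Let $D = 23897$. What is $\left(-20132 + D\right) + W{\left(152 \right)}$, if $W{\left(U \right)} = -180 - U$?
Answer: $3433$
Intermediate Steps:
$\left(-20132 + D\right) + W{\left(152 \right)} = \left(-20132 + 23897\right) - 332 = 3765 - 332 = 3433$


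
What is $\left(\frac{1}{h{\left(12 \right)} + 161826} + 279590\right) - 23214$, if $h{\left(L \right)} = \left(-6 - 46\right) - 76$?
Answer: $\frac{41455486449}{161698} \approx 2.5638 \cdot 10^{5}$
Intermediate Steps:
$h{\left(L \right)} = -128$ ($h{\left(L \right)} = -52 - 76 = -128$)
$\left(\frac{1}{h{\left(12 \right)} + 161826} + 279590\right) - 23214 = \left(\frac{1}{-128 + 161826} + 279590\right) - 23214 = \left(\frac{1}{161698} + 279590\right) - 23214 = \frac{45209143821}{161698} - 23214 = \frac{41455486449}{161698}$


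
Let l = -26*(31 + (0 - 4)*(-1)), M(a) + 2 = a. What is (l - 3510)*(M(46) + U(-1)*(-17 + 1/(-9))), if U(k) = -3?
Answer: -1264120/3 ≈ -4.2137e+5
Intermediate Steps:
M(a) = -2 + a
l = -910 (l = -26*(31 - 4*(-1)) = -26*(31 + 4) = -26*35 = -910)
(l - 3510)*(M(46) + U(-1)*(-17 + 1/(-9))) = (-910 - 3510)*((-2 + 46) - 3*(-17 + 1/(-9))) = -4420*(44 - 3*(-17 - ⅑)) = -4420*(44 - 3*(-154/9)) = -4420*(44 + 154/3) = -4420*286/3 = -1264120/3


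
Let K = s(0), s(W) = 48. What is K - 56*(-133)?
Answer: 7496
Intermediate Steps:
K = 48
K - 56*(-133) = 48 - 56*(-133) = 48 - 1*(-7448) = 48 + 7448 = 7496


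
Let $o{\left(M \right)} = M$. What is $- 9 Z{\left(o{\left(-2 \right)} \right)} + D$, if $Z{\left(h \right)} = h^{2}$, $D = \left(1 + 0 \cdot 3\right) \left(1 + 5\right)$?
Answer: $-30$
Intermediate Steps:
$D = 6$ ($D = \left(1 + 0\right) 6 = 1 \cdot 6 = 6$)
$- 9 Z{\left(o{\left(-2 \right)} \right)} + D = - 9 \left(-2\right)^{2} + 6 = \left(-9\right) 4 + 6 = -36 + 6 = -30$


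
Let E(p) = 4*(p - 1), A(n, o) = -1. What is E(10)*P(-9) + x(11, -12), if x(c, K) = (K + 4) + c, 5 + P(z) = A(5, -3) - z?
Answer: 111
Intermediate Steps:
E(p) = -4 + 4*p (E(p) = 4*(-1 + p) = -4 + 4*p)
P(z) = -6 - z (P(z) = -5 + (-1 - z) = -6 - z)
x(c, K) = 4 + K + c (x(c, K) = (4 + K) + c = 4 + K + c)
E(10)*P(-9) + x(11, -12) = (-4 + 4*10)*(-6 - 1*(-9)) + (4 - 12 + 11) = (-4 + 40)*(-6 + 9) + 3 = 36*3 + 3 = 108 + 3 = 111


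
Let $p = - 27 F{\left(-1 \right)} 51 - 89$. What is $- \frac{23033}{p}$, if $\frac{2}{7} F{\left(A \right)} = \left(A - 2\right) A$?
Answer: $\frac{46066}{29095} \approx 1.5833$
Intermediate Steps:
$F{\left(A \right)} = \frac{7 A \left(-2 + A\right)}{2}$ ($F{\left(A \right)} = \frac{7 \left(A - 2\right) A}{2} = \frac{7 \left(-2 + A\right) A}{2} = \frac{7 A \left(-2 + A\right)}{2}$)
$p = - \frac{29095}{2}$ ($p = - 27 \cdot \frac{7}{2} \left(-1\right) \left(-2 - 1\right) 51 - 89 = - 27 \cdot \frac{7}{2} \left(-1\right) \left(-3\right) 51 - 89 = \left(-27\right) \frac{21}{2} \cdot 51 - 89 = \left(- \frac{567}{2}\right) 51 - 89 = - \frac{28917}{2} - 89 = - \frac{29095}{2} \approx -14548.0$)
$- \frac{23033}{p} = - \frac{23033}{- \frac{29095}{2}} = \left(-23033\right) \left(- \frac{2}{29095}\right) = \frac{46066}{29095}$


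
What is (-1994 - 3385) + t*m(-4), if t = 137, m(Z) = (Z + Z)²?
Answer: 3389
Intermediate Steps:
m(Z) = 4*Z² (m(Z) = (2*Z)² = 4*Z²)
(-1994 - 3385) + t*m(-4) = (-1994 - 3385) + 137*(4*(-4)²) = -5379 + 137*(4*16) = -5379 + 137*64 = -5379 + 8768 = 3389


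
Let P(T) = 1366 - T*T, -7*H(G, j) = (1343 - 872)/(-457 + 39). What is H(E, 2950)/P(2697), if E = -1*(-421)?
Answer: -471/21279168218 ≈ -2.2134e-8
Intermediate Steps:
E = 421
H(G, j) = 471/2926 (H(G, j) = -(1343 - 872)/(7*(-457 + 39)) = -471/(7*(-418)) = -471*(-1)/(7*418) = -⅐*(-471/418) = 471/2926)
P(T) = 1366 - T²
H(E, 2950)/P(2697) = 471/(2926*(1366 - 1*2697²)) = 471/(2926*(1366 - 1*7273809)) = 471/(2926*(1366 - 7273809)) = (471/2926)/(-7272443) = (471/2926)*(-1/7272443) = -471/21279168218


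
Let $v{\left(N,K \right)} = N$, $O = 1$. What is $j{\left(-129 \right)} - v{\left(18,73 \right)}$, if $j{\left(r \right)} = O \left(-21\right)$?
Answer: $-39$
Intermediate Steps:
$j{\left(r \right)} = -21$ ($j{\left(r \right)} = 1 \left(-21\right) = -21$)
$j{\left(-129 \right)} - v{\left(18,73 \right)} = -21 - 18 = -39$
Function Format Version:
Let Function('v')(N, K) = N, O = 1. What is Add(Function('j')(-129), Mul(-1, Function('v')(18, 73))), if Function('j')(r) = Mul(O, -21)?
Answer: -39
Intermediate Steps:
Function('j')(r) = -21 (Function('j')(r) = Mul(1, -21) = -21)
Add(Function('j')(-129), Mul(-1, Function('v')(18, 73))) = Add(-21, Mul(-1, 18)) = Add(-21, -18) = -39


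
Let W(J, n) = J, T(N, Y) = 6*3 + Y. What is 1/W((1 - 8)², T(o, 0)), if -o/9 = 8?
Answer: 1/49 ≈ 0.020408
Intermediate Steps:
o = -72 (o = -9*8 = -72)
T(N, Y) = 18 + Y
1/W((1 - 8)², T(o, 0)) = 1/((1 - 8)²) = 1/((-7)²) = 1/49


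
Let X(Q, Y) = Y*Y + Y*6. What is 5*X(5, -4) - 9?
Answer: -49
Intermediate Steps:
X(Q, Y) = Y² + 6*Y
5*X(5, -4) - 9 = 5*(-4*(6 - 4)) - 9 = 5*(-4*2) - 9 = 5*(-8) - 9 = -40 - 9 = -49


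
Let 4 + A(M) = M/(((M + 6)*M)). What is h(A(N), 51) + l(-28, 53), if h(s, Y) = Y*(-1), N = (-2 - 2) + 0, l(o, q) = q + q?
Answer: 55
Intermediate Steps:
l(o, q) = 2*q
N = -4 (N = -4 + 0 = -4)
A(M) = -4 + 1/(6 + M) (A(M) = -4 + M/(((M + 6)*M)) = -4 + M/(((6 + M)*M)) = -4 + M/((M*(6 + M))) = -4 + M*(1/(M*(6 + M))) = -4 + 1/(6 + M))
h(s, Y) = -Y
h(A(N), 51) + l(-28, 53) = -1*51 + 2*53 = -51 + 106 = 55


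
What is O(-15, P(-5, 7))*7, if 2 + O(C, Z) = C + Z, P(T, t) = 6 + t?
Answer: -28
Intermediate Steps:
O(C, Z) = -2 + C + Z (O(C, Z) = -2 + (C + Z) = -2 + C + Z)
O(-15, P(-5, 7))*7 = (-2 - 15 + (6 + 7))*7 = (-2 - 15 + 13)*7 = -4*7 = -28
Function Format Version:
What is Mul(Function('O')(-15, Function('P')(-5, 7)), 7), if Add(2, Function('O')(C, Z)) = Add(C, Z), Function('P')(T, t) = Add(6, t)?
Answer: -28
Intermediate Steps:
Function('O')(C, Z) = Add(-2, C, Z) (Function('O')(C, Z) = Add(-2, Add(C, Z)) = Add(-2, C, Z))
Mul(Function('O')(-15, Function('P')(-5, 7)), 7) = Mul(Add(-2, -15, Add(6, 7)), 7) = Mul(Add(-2, -15, 13), 7) = Mul(-4, 7) = -28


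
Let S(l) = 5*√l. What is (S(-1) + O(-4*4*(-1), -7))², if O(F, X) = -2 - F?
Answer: 299 - 180*I ≈ 299.0 - 180.0*I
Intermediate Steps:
(S(-1) + O(-4*4*(-1), -7))² = (5*√(-1) + (-2 - (-4*4)*(-1)))² = (5*I + (-2 - (-16)*(-1)))² = (5*I + (-2 - 1*16))² = (5*I + (-2 - 16))² = (5*I - 18)² = (-18 + 5*I)²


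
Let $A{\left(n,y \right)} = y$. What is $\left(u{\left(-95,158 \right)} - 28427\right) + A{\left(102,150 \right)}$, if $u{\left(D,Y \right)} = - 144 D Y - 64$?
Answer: $2133099$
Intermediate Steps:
$u{\left(D,Y \right)} = -64 - 144 D Y$ ($u{\left(D,Y \right)} = - 144 D Y - 64 = -64 - 144 D Y$)
$\left(u{\left(-95,158 \right)} - 28427\right) + A{\left(102,150 \right)} = \left(\left(-64 - \left(-13680\right) 158\right) - 28427\right) + 150 = \left(\left(-64 + 2161440\right) - 28427\right) + 150 = \left(2161376 - 28427\right) + 150 = 2132949 + 150 = 2133099$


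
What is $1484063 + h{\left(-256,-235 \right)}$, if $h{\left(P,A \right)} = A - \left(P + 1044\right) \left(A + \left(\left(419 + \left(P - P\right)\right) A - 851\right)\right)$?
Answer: $79930016$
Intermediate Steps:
$h{\left(P,A \right)} = A - \left(-851 + 420 A\right) \left(1044 + P\right)$ ($h{\left(P,A \right)} = A - \left(1044 + P\right) \left(A + \left(\left(419 + 0\right) A - 851\right)\right) = A - \left(1044 + P\right) \left(A + \left(419 A - 851\right)\right) = A - \left(1044 + P\right) \left(A + \left(-851 + 419 A\right)\right) = A - \left(1044 + P\right) \left(-851 + 420 A\right) = A - \left(-851 + 420 A\right) \left(1044 + P\right)$)
$1484063 + h{\left(-256,-235 \right)} = 1484063 + \left(888444 - -103042565 + 851 \left(-256\right) - \left(-98700\right) \left(-256\right)\right) = 1484063 + \left(888444 + 103042565 - 217856 - 25267200\right) = 1484063 + 78445953 = 79930016$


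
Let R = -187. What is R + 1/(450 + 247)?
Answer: -130338/697 ≈ -187.00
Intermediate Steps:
R + 1/(450 + 247) = -187 + 1/(450 + 247) = -187 + 1/697 = -130338/697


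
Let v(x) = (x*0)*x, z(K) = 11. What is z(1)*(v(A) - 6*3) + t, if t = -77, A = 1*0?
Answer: -275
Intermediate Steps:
A = 0
v(x) = 0 (v(x) = 0*x = 0)
z(1)*(v(A) - 6*3) + t = 11*(0 - 6*3) - 77 = 11*(0 - 18) - 77 = 11*(-18) - 77 = -198 - 77 = -275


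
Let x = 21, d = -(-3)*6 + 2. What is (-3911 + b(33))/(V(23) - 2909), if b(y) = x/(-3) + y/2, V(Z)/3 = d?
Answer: 7803/5698 ≈ 1.3694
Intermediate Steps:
d = 20 (d = -3*(-6) + 2 = 18 + 2 = 20)
V(Z) = 60 (V(Z) = 3*20 = 60)
b(y) = -7 + y/2 (b(y) = 21/(-3) + y/2 = 21*(-⅓) + y*(½) = -7 + y/2)
(-3911 + b(33))/(V(23) - 2909) = (-3911 + (-7 + (½)*33))/(60 - 2909) = (-3911 + (-7 + 33/2))/(-2849) = (-3911 + 19/2)*(-1/2849) = -7803/2*(-1/2849) = 7803/5698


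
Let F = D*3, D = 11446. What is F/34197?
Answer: 11446/11399 ≈ 1.0041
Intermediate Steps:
F = 34338 (F = 11446*3 = 34338)
F/34197 = 34338/34197 = 34338*(1/34197) = 11446/11399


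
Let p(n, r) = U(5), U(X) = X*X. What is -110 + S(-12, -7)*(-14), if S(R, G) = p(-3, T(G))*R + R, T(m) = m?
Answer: 4258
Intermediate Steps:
U(X) = X²
p(n, r) = 25 (p(n, r) = 5² = 25)
S(R, G) = 26*R (S(R, G) = 25*R + R = 26*R)
-110 + S(-12, -7)*(-14) = -110 + (26*(-12))*(-14) = -110 - 312*(-14) = -110 + 4368 = 4258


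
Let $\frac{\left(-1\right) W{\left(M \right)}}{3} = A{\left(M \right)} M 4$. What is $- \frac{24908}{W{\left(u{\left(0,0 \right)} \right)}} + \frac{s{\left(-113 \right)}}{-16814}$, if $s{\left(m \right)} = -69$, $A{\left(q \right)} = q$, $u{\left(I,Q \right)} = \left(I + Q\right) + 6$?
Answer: $\frac{52354115}{907956} \approx 57.661$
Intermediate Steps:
$u{\left(I,Q \right)} = 6 + I + Q$
$W{\left(M \right)} = - 12 M^{2}$ ($W{\left(M \right)} = - 3 M M 4 = - 3 M^{2} \cdot 4 = - 3 \cdot 4 M^{2} = - 12 M^{2}$)
$- \frac{24908}{W{\left(u{\left(0,0 \right)} \right)}} + \frac{s{\left(-113 \right)}}{-16814} = - \frac{24908}{\left(-12\right) \left(6 + 0 + 0\right)^{2}} - \frac{69}{-16814} = - \frac{24908}{\left(-12\right) 6^{2}} - - \frac{69}{16814} = - \frac{24908}{\left(-12\right) 36} + \frac{69}{16814} = - \frac{24908}{-432} + \frac{69}{16814} = \left(-24908\right) \left(- \frac{1}{432}\right) + \frac{69}{16814} = \frac{6227}{108} + \frac{69}{16814} = \frac{52354115}{907956}$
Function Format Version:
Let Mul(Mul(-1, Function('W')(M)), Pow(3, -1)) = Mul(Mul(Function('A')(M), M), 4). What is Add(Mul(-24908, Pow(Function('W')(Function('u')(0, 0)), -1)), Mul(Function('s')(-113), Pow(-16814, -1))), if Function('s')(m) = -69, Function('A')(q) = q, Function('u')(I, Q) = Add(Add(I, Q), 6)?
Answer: Rational(52354115, 907956) ≈ 57.661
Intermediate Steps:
Function('u')(I, Q) = Add(6, I, Q)
Function('W')(M) = Mul(-12, Pow(M, 2)) (Function('W')(M) = Mul(-3, Mul(Mul(M, M), 4)) = Mul(-3, Mul(Pow(M, 2), 4)) = Mul(-3, Mul(4, Pow(M, 2))) = Mul(-12, Pow(M, 2)))
Add(Mul(-24908, Pow(Function('W')(Function('u')(0, 0)), -1)), Mul(Function('s')(-113), Pow(-16814, -1))) = Add(Mul(-24908, Pow(Mul(-12, Pow(Add(6, 0, 0), 2)), -1)), Mul(-69, Pow(-16814, -1))) = Add(Mul(-24908, Pow(Mul(-12, Pow(6, 2)), -1)), Mul(-69, Rational(-1, 16814))) = Add(Mul(-24908, Pow(Mul(-12, 36), -1)), Rational(69, 16814)) = Add(Mul(-24908, Pow(-432, -1)), Rational(69, 16814)) = Add(Mul(-24908, Rational(-1, 432)), Rational(69, 16814)) = Add(Rational(6227, 108), Rational(69, 16814)) = Rational(52354115, 907956)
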